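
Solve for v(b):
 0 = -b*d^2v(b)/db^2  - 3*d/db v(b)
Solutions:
 v(b) = C1 + C2/b^2


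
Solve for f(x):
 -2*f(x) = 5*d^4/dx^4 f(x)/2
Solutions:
 f(x) = (C1*sin(5^(3/4)*x/5) + C2*cos(5^(3/4)*x/5))*exp(-5^(3/4)*x/5) + (C3*sin(5^(3/4)*x/5) + C4*cos(5^(3/4)*x/5))*exp(5^(3/4)*x/5)


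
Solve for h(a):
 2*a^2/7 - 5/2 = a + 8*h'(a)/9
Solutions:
 h(a) = C1 + 3*a^3/28 - 9*a^2/16 - 45*a/16


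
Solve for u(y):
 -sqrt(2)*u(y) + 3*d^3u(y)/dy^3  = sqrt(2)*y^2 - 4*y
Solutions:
 u(y) = C3*exp(2^(1/6)*3^(2/3)*y/3) - y^2 + 2*sqrt(2)*y + (C1*sin(6^(1/6)*y/2) + C2*cos(6^(1/6)*y/2))*exp(-2^(1/6)*3^(2/3)*y/6)


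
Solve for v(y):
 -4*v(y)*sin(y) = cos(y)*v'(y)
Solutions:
 v(y) = C1*cos(y)^4


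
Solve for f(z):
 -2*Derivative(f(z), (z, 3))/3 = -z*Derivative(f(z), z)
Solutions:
 f(z) = C1 + Integral(C2*airyai(2^(2/3)*3^(1/3)*z/2) + C3*airybi(2^(2/3)*3^(1/3)*z/2), z)


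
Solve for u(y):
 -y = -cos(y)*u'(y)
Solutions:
 u(y) = C1 + Integral(y/cos(y), y)


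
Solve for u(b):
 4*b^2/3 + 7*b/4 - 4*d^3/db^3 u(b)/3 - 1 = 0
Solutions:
 u(b) = C1 + C2*b + C3*b^2 + b^5/60 + 7*b^4/128 - b^3/8


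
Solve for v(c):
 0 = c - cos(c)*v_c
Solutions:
 v(c) = C1 + Integral(c/cos(c), c)


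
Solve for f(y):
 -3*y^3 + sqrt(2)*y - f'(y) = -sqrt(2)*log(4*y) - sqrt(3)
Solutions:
 f(y) = C1 - 3*y^4/4 + sqrt(2)*y^2/2 + sqrt(2)*y*log(y) - sqrt(2)*y + sqrt(3)*y + 2*sqrt(2)*y*log(2)


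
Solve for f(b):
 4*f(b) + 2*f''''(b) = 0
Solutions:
 f(b) = (C1*sin(2^(3/4)*b/2) + C2*cos(2^(3/4)*b/2))*exp(-2^(3/4)*b/2) + (C3*sin(2^(3/4)*b/2) + C4*cos(2^(3/4)*b/2))*exp(2^(3/4)*b/2)


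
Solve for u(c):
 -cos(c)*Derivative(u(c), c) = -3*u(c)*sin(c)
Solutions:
 u(c) = C1/cos(c)^3


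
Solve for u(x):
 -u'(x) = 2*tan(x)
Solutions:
 u(x) = C1 + 2*log(cos(x))


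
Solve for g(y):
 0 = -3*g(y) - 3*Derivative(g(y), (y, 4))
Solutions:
 g(y) = (C1*sin(sqrt(2)*y/2) + C2*cos(sqrt(2)*y/2))*exp(-sqrt(2)*y/2) + (C3*sin(sqrt(2)*y/2) + C4*cos(sqrt(2)*y/2))*exp(sqrt(2)*y/2)


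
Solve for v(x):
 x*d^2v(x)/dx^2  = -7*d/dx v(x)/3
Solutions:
 v(x) = C1 + C2/x^(4/3)


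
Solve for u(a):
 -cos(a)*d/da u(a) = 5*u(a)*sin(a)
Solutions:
 u(a) = C1*cos(a)^5


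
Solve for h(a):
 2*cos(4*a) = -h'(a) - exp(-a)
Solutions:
 h(a) = C1 - sin(4*a)/2 + exp(-a)


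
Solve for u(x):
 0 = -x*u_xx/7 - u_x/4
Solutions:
 u(x) = C1 + C2/x^(3/4)


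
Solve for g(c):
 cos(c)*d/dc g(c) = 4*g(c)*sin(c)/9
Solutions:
 g(c) = C1/cos(c)^(4/9)


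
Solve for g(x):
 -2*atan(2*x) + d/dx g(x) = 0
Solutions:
 g(x) = C1 + 2*x*atan(2*x) - log(4*x^2 + 1)/2


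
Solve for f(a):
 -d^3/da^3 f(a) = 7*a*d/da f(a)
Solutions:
 f(a) = C1 + Integral(C2*airyai(-7^(1/3)*a) + C3*airybi(-7^(1/3)*a), a)


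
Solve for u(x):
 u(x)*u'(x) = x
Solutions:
 u(x) = -sqrt(C1 + x^2)
 u(x) = sqrt(C1 + x^2)


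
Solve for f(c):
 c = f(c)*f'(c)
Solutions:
 f(c) = -sqrt(C1 + c^2)
 f(c) = sqrt(C1 + c^2)


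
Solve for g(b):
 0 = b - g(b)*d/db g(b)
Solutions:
 g(b) = -sqrt(C1 + b^2)
 g(b) = sqrt(C1 + b^2)


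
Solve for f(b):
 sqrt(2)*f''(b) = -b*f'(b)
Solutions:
 f(b) = C1 + C2*erf(2^(1/4)*b/2)


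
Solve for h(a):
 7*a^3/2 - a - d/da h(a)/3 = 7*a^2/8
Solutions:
 h(a) = C1 + 21*a^4/8 - 7*a^3/8 - 3*a^2/2


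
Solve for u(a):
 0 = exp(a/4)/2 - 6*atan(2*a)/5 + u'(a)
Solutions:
 u(a) = C1 + 6*a*atan(2*a)/5 - 2*exp(a/4) - 3*log(4*a^2 + 1)/10


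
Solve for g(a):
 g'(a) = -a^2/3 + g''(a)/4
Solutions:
 g(a) = C1 + C2*exp(4*a) - a^3/9 - a^2/12 - a/24


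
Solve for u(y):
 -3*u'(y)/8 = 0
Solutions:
 u(y) = C1


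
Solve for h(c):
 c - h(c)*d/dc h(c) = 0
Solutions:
 h(c) = -sqrt(C1 + c^2)
 h(c) = sqrt(C1 + c^2)


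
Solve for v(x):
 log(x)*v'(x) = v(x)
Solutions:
 v(x) = C1*exp(li(x))


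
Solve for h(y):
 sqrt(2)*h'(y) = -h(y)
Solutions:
 h(y) = C1*exp(-sqrt(2)*y/2)


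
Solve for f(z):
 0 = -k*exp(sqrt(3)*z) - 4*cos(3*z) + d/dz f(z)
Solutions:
 f(z) = C1 + sqrt(3)*k*exp(sqrt(3)*z)/3 + 4*sin(3*z)/3


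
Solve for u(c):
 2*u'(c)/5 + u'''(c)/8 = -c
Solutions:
 u(c) = C1 + C2*sin(4*sqrt(5)*c/5) + C3*cos(4*sqrt(5)*c/5) - 5*c^2/4


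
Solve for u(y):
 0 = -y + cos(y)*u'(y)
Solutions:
 u(y) = C1 + Integral(y/cos(y), y)


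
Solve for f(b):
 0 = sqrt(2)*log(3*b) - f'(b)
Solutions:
 f(b) = C1 + sqrt(2)*b*log(b) - sqrt(2)*b + sqrt(2)*b*log(3)


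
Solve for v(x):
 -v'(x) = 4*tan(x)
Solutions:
 v(x) = C1 + 4*log(cos(x))


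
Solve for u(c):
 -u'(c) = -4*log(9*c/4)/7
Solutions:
 u(c) = C1 + 4*c*log(c)/7 - 8*c*log(2)/7 - 4*c/7 + 8*c*log(3)/7


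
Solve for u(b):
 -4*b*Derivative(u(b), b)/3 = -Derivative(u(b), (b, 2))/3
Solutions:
 u(b) = C1 + C2*erfi(sqrt(2)*b)


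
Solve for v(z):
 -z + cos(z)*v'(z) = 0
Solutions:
 v(z) = C1 + Integral(z/cos(z), z)


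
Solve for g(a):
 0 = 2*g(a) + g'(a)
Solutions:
 g(a) = C1*exp(-2*a)


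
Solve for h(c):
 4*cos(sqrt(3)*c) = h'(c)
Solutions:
 h(c) = C1 + 4*sqrt(3)*sin(sqrt(3)*c)/3


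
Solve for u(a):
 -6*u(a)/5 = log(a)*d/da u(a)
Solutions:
 u(a) = C1*exp(-6*li(a)/5)


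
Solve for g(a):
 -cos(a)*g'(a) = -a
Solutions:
 g(a) = C1 + Integral(a/cos(a), a)


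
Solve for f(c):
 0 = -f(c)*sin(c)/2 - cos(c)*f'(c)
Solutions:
 f(c) = C1*sqrt(cos(c))


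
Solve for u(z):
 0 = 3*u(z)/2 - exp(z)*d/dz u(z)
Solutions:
 u(z) = C1*exp(-3*exp(-z)/2)


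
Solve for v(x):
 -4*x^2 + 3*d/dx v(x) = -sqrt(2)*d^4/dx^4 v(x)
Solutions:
 v(x) = C1 + C4*exp(-2^(5/6)*3^(1/3)*x/2) + 4*x^3/9 + (C2*sin(6^(5/6)*x/4) + C3*cos(6^(5/6)*x/4))*exp(2^(5/6)*3^(1/3)*x/4)


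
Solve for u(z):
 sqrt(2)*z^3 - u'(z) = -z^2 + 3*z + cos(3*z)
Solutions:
 u(z) = C1 + sqrt(2)*z^4/4 + z^3/3 - 3*z^2/2 - sin(3*z)/3


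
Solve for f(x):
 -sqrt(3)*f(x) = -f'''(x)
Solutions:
 f(x) = C3*exp(3^(1/6)*x) + (C1*sin(3^(2/3)*x/2) + C2*cos(3^(2/3)*x/2))*exp(-3^(1/6)*x/2)


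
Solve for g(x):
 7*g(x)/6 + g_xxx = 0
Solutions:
 g(x) = C3*exp(-6^(2/3)*7^(1/3)*x/6) + (C1*sin(2^(2/3)*3^(1/6)*7^(1/3)*x/4) + C2*cos(2^(2/3)*3^(1/6)*7^(1/3)*x/4))*exp(6^(2/3)*7^(1/3)*x/12)


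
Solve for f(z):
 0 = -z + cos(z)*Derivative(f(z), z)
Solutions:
 f(z) = C1 + Integral(z/cos(z), z)


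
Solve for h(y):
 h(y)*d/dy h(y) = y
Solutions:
 h(y) = -sqrt(C1 + y^2)
 h(y) = sqrt(C1 + y^2)


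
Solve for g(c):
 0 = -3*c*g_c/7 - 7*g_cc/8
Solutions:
 g(c) = C1 + C2*erf(2*sqrt(3)*c/7)


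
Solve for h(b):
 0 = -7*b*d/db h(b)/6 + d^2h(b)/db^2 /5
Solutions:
 h(b) = C1 + C2*erfi(sqrt(105)*b/6)


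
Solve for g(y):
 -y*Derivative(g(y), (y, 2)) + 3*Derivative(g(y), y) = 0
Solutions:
 g(y) = C1 + C2*y^4


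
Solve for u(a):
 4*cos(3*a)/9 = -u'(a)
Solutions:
 u(a) = C1 - 4*sin(3*a)/27


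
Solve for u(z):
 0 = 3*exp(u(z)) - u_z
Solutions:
 u(z) = log(-1/(C1 + 3*z))


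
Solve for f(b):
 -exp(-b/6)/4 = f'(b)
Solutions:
 f(b) = C1 + 3*exp(-b/6)/2


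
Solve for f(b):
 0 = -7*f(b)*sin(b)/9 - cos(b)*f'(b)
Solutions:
 f(b) = C1*cos(b)^(7/9)


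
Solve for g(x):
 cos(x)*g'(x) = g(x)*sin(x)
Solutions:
 g(x) = C1/cos(x)


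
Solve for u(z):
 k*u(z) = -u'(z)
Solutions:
 u(z) = C1*exp(-k*z)


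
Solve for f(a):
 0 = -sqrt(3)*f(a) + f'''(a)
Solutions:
 f(a) = C3*exp(3^(1/6)*a) + (C1*sin(3^(2/3)*a/2) + C2*cos(3^(2/3)*a/2))*exp(-3^(1/6)*a/2)


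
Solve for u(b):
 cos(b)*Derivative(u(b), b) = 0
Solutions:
 u(b) = C1


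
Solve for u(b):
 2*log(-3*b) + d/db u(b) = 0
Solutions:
 u(b) = C1 - 2*b*log(-b) + 2*b*(1 - log(3))


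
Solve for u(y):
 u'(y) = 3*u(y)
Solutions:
 u(y) = C1*exp(3*y)


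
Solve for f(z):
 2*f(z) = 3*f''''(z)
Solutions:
 f(z) = C1*exp(-2^(1/4)*3^(3/4)*z/3) + C2*exp(2^(1/4)*3^(3/4)*z/3) + C3*sin(2^(1/4)*3^(3/4)*z/3) + C4*cos(2^(1/4)*3^(3/4)*z/3)


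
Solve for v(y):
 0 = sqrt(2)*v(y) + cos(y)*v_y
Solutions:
 v(y) = C1*(sin(y) - 1)^(sqrt(2)/2)/(sin(y) + 1)^(sqrt(2)/2)


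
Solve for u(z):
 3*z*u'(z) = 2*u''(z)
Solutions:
 u(z) = C1 + C2*erfi(sqrt(3)*z/2)


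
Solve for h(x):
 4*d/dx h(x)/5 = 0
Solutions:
 h(x) = C1


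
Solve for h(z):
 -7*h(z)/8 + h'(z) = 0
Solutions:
 h(z) = C1*exp(7*z/8)


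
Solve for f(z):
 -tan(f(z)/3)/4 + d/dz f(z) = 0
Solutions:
 f(z) = -3*asin(C1*exp(z/12)) + 3*pi
 f(z) = 3*asin(C1*exp(z/12))


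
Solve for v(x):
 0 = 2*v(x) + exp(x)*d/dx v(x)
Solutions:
 v(x) = C1*exp(2*exp(-x))


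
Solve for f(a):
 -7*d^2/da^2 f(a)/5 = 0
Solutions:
 f(a) = C1 + C2*a


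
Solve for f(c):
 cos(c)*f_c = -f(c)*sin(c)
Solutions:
 f(c) = C1*cos(c)


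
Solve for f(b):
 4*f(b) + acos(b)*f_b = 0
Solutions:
 f(b) = C1*exp(-4*Integral(1/acos(b), b))


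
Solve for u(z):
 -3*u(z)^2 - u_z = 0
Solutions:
 u(z) = 1/(C1 + 3*z)


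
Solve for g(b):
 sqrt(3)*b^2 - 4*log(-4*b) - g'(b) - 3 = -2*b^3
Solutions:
 g(b) = C1 + b^4/2 + sqrt(3)*b^3/3 - 4*b*log(-b) + b*(1 - 8*log(2))


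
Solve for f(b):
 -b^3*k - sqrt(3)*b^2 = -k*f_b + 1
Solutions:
 f(b) = C1 + b^4/4 + sqrt(3)*b^3/(3*k) + b/k


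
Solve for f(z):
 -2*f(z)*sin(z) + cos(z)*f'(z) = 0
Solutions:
 f(z) = C1/cos(z)^2


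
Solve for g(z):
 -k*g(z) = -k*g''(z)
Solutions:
 g(z) = C1*exp(-z) + C2*exp(z)


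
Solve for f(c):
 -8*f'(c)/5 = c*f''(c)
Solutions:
 f(c) = C1 + C2/c^(3/5)


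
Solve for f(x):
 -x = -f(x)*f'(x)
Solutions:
 f(x) = -sqrt(C1 + x^2)
 f(x) = sqrt(C1 + x^2)


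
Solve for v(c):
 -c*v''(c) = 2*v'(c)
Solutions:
 v(c) = C1 + C2/c


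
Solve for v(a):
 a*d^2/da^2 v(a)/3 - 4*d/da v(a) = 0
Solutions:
 v(a) = C1 + C2*a^13


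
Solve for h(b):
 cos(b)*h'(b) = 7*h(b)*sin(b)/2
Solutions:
 h(b) = C1/cos(b)^(7/2)


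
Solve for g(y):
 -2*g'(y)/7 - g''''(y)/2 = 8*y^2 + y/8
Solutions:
 g(y) = C1 + C4*exp(-14^(2/3)*y/7) - 28*y^3/3 - 7*y^2/32 + (C2*sin(14^(2/3)*sqrt(3)*y/14) + C3*cos(14^(2/3)*sqrt(3)*y/14))*exp(14^(2/3)*y/14)


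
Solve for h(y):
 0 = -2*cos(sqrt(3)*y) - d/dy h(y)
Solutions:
 h(y) = C1 - 2*sqrt(3)*sin(sqrt(3)*y)/3


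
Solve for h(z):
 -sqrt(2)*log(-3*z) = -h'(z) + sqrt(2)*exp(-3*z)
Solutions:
 h(z) = C1 + sqrt(2)*z*log(-z) + sqrt(2)*z*(-1 + log(3)) - sqrt(2)*exp(-3*z)/3


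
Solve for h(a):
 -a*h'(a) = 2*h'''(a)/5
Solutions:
 h(a) = C1 + Integral(C2*airyai(-2^(2/3)*5^(1/3)*a/2) + C3*airybi(-2^(2/3)*5^(1/3)*a/2), a)


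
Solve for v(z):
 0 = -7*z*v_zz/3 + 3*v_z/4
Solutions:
 v(z) = C1 + C2*z^(37/28)


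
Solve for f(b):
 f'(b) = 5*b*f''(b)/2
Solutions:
 f(b) = C1 + C2*b^(7/5)


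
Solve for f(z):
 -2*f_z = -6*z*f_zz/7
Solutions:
 f(z) = C1 + C2*z^(10/3)


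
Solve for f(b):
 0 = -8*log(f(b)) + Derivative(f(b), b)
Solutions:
 li(f(b)) = C1 + 8*b


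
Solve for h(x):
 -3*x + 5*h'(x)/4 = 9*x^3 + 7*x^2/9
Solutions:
 h(x) = C1 + 9*x^4/5 + 28*x^3/135 + 6*x^2/5


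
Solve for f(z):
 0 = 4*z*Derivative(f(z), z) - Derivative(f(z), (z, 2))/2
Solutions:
 f(z) = C1 + C2*erfi(2*z)


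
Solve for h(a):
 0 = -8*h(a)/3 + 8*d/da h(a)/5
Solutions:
 h(a) = C1*exp(5*a/3)


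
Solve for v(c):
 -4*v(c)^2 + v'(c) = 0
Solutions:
 v(c) = -1/(C1 + 4*c)


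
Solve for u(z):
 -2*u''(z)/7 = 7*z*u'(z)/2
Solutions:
 u(z) = C1 + C2*erf(7*sqrt(2)*z/4)


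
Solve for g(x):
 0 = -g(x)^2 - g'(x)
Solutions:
 g(x) = 1/(C1 + x)


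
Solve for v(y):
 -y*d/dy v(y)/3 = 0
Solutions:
 v(y) = C1


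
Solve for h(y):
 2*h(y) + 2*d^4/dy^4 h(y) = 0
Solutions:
 h(y) = (C1*sin(sqrt(2)*y/2) + C2*cos(sqrt(2)*y/2))*exp(-sqrt(2)*y/2) + (C3*sin(sqrt(2)*y/2) + C4*cos(sqrt(2)*y/2))*exp(sqrt(2)*y/2)


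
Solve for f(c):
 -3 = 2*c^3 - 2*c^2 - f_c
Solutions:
 f(c) = C1 + c^4/2 - 2*c^3/3 + 3*c


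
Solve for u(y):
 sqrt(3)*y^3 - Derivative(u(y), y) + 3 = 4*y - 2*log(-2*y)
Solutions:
 u(y) = C1 + sqrt(3)*y^4/4 - 2*y^2 + 2*y*log(-y) + y*(1 + 2*log(2))


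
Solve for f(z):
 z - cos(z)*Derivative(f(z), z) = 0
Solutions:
 f(z) = C1 + Integral(z/cos(z), z)


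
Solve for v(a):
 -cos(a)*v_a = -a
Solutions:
 v(a) = C1 + Integral(a/cos(a), a)


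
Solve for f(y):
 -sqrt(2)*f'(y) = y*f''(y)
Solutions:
 f(y) = C1 + C2*y^(1 - sqrt(2))


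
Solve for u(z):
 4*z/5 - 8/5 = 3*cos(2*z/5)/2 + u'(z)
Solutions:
 u(z) = C1 + 2*z^2/5 - 8*z/5 - 15*sin(2*z/5)/4


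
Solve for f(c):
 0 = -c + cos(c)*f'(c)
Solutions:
 f(c) = C1 + Integral(c/cos(c), c)


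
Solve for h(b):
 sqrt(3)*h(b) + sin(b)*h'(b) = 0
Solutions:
 h(b) = C1*(cos(b) + 1)^(sqrt(3)/2)/(cos(b) - 1)^(sqrt(3)/2)


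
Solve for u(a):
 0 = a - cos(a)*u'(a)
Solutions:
 u(a) = C1 + Integral(a/cos(a), a)


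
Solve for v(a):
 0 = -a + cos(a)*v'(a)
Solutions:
 v(a) = C1 + Integral(a/cos(a), a)


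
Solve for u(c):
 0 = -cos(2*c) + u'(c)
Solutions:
 u(c) = C1 + sin(2*c)/2


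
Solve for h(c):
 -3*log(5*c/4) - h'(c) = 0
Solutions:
 h(c) = C1 - 3*c*log(c) + c*log(64/125) + 3*c


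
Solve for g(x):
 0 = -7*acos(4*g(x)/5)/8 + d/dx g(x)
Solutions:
 Integral(1/acos(4*_y/5), (_y, g(x))) = C1 + 7*x/8


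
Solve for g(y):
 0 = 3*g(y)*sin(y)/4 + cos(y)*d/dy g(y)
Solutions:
 g(y) = C1*cos(y)^(3/4)


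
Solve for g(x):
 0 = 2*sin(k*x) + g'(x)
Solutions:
 g(x) = C1 + 2*cos(k*x)/k


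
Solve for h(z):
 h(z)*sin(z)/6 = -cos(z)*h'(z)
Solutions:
 h(z) = C1*cos(z)^(1/6)


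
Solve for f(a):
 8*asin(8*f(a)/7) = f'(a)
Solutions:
 Integral(1/asin(8*_y/7), (_y, f(a))) = C1 + 8*a


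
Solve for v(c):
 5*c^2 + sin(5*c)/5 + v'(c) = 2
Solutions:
 v(c) = C1 - 5*c^3/3 + 2*c + cos(5*c)/25


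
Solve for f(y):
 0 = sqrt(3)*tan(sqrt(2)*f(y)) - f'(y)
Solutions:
 f(y) = sqrt(2)*(pi - asin(C1*exp(sqrt(6)*y)))/2
 f(y) = sqrt(2)*asin(C1*exp(sqrt(6)*y))/2


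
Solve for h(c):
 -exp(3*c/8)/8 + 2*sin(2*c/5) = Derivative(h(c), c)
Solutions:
 h(c) = C1 - exp(3*c/8)/3 - 5*cos(2*c/5)


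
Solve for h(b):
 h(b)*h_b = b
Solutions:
 h(b) = -sqrt(C1 + b^2)
 h(b) = sqrt(C1 + b^2)


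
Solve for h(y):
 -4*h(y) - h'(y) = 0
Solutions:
 h(y) = C1*exp(-4*y)


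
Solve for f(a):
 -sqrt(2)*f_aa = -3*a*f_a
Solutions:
 f(a) = C1 + C2*erfi(2^(1/4)*sqrt(3)*a/2)


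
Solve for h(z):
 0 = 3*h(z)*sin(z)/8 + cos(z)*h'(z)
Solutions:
 h(z) = C1*cos(z)^(3/8)


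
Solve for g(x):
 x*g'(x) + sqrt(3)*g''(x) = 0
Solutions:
 g(x) = C1 + C2*erf(sqrt(2)*3^(3/4)*x/6)


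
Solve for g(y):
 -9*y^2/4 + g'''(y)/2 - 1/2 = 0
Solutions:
 g(y) = C1 + C2*y + C3*y^2 + 3*y^5/40 + y^3/6


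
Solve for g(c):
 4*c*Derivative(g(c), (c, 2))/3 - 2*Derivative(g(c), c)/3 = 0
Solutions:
 g(c) = C1 + C2*c^(3/2)


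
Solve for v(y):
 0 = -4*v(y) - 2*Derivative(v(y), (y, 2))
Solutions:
 v(y) = C1*sin(sqrt(2)*y) + C2*cos(sqrt(2)*y)


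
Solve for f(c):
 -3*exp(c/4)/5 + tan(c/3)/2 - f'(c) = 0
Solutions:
 f(c) = C1 - 12*exp(c/4)/5 - 3*log(cos(c/3))/2


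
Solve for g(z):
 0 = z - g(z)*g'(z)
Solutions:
 g(z) = -sqrt(C1 + z^2)
 g(z) = sqrt(C1 + z^2)


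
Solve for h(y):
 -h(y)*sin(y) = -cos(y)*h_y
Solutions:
 h(y) = C1/cos(y)


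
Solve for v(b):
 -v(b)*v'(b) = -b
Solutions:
 v(b) = -sqrt(C1 + b^2)
 v(b) = sqrt(C1 + b^2)


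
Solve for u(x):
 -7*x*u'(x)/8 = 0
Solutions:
 u(x) = C1


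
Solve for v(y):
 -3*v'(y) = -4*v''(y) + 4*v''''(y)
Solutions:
 v(y) = C1 + C2*exp(3^(1/3)*y*(4*3^(1/3)/(sqrt(537) + 27)^(1/3) + (sqrt(537) + 27)^(1/3))/12)*sin(3^(1/6)*y*(-3^(2/3)*(sqrt(537) + 27)^(1/3)/12 + (sqrt(537) + 27)^(-1/3))) + C3*exp(3^(1/3)*y*(4*3^(1/3)/(sqrt(537) + 27)^(1/3) + (sqrt(537) + 27)^(1/3))/12)*cos(3^(1/6)*y*(-3^(2/3)*(sqrt(537) + 27)^(1/3)/12 + (sqrt(537) + 27)^(-1/3))) + C4*exp(-3^(1/3)*y*(4*3^(1/3)/(sqrt(537) + 27)^(1/3) + (sqrt(537) + 27)^(1/3))/6)


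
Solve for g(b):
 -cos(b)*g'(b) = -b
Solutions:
 g(b) = C1 + Integral(b/cos(b), b)


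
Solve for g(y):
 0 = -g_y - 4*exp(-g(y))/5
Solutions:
 g(y) = log(C1 - 4*y/5)


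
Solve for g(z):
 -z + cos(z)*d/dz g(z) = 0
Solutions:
 g(z) = C1 + Integral(z/cos(z), z)


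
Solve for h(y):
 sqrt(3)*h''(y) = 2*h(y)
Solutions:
 h(y) = C1*exp(-sqrt(2)*3^(3/4)*y/3) + C2*exp(sqrt(2)*3^(3/4)*y/3)


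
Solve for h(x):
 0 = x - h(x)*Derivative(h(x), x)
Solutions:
 h(x) = -sqrt(C1 + x^2)
 h(x) = sqrt(C1 + x^2)


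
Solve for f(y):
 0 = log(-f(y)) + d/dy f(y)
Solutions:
 -li(-f(y)) = C1 - y


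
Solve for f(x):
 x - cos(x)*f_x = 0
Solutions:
 f(x) = C1 + Integral(x/cos(x), x)


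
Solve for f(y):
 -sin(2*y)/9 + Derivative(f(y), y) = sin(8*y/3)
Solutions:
 f(y) = C1 - cos(2*y)/18 - 3*cos(8*y/3)/8


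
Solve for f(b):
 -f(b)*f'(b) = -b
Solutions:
 f(b) = -sqrt(C1 + b^2)
 f(b) = sqrt(C1 + b^2)


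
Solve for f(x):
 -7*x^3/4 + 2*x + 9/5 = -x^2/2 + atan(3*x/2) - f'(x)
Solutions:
 f(x) = C1 + 7*x^4/16 - x^3/6 - x^2 + x*atan(3*x/2) - 9*x/5 - log(9*x^2 + 4)/3


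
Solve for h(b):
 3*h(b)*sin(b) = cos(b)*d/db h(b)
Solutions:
 h(b) = C1/cos(b)^3


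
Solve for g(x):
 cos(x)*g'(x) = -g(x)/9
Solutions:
 g(x) = C1*(sin(x) - 1)^(1/18)/(sin(x) + 1)^(1/18)


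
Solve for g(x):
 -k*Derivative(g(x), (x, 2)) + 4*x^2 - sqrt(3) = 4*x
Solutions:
 g(x) = C1 + C2*x + x^4/(3*k) - 2*x^3/(3*k) - sqrt(3)*x^2/(2*k)


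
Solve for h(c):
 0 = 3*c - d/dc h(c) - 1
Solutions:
 h(c) = C1 + 3*c^2/2 - c


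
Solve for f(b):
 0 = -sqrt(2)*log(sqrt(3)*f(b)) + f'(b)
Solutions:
 -sqrt(2)*Integral(1/(2*log(_y) + log(3)), (_y, f(b))) = C1 - b


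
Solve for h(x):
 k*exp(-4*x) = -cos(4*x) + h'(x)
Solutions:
 h(x) = C1 - k*exp(-4*x)/4 + sin(4*x)/4


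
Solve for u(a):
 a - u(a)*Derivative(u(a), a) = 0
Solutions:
 u(a) = -sqrt(C1 + a^2)
 u(a) = sqrt(C1 + a^2)


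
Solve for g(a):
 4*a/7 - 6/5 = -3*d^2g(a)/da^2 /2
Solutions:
 g(a) = C1 + C2*a - 4*a^3/63 + 2*a^2/5


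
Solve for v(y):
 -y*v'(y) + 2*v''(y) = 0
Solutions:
 v(y) = C1 + C2*erfi(y/2)


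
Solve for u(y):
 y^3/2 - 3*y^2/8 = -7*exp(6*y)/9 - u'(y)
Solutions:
 u(y) = C1 - y^4/8 + y^3/8 - 7*exp(6*y)/54


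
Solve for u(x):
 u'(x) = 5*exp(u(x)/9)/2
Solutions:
 u(x) = 9*log(-1/(C1 + 5*x)) + 9*log(18)


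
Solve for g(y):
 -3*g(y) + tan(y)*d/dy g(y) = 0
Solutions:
 g(y) = C1*sin(y)^3


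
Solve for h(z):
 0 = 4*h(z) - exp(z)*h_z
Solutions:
 h(z) = C1*exp(-4*exp(-z))


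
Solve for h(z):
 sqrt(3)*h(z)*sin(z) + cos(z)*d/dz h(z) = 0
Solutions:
 h(z) = C1*cos(z)^(sqrt(3))


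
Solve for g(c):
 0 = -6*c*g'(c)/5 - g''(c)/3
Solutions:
 g(c) = C1 + C2*erf(3*sqrt(5)*c/5)


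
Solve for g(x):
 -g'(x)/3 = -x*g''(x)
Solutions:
 g(x) = C1 + C2*x^(4/3)


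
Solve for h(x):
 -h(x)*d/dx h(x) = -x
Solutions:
 h(x) = -sqrt(C1 + x^2)
 h(x) = sqrt(C1 + x^2)


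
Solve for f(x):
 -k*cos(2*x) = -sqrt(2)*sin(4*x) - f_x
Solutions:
 f(x) = C1 + k*sin(2*x)/2 + sqrt(2)*cos(4*x)/4


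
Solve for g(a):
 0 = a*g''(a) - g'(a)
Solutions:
 g(a) = C1 + C2*a^2


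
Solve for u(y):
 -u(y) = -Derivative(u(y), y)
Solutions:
 u(y) = C1*exp(y)


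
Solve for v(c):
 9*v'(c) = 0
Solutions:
 v(c) = C1


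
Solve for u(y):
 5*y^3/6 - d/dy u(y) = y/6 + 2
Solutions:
 u(y) = C1 + 5*y^4/24 - y^2/12 - 2*y


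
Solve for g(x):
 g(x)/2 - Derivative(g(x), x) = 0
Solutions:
 g(x) = C1*exp(x/2)


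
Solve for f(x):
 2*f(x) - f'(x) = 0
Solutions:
 f(x) = C1*exp(2*x)


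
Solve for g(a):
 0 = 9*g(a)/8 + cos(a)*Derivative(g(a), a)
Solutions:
 g(a) = C1*(sin(a) - 1)^(9/16)/(sin(a) + 1)^(9/16)


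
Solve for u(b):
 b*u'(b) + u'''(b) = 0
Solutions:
 u(b) = C1 + Integral(C2*airyai(-b) + C3*airybi(-b), b)


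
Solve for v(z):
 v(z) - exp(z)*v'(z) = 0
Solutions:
 v(z) = C1*exp(-exp(-z))


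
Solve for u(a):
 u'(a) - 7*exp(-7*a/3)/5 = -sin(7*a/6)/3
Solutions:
 u(a) = C1 + 2*cos(7*a/6)/7 - 3*exp(-7*a/3)/5


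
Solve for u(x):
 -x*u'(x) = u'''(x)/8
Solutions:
 u(x) = C1 + Integral(C2*airyai(-2*x) + C3*airybi(-2*x), x)


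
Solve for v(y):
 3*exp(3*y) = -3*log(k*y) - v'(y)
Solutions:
 v(y) = C1 - 3*y*log(k*y) + 3*y - exp(3*y)


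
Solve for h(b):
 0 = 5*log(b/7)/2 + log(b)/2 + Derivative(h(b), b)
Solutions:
 h(b) = C1 - 3*b*log(b) + 3*b + 5*b*log(7)/2


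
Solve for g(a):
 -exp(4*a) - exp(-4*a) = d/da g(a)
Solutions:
 g(a) = C1 - sinh(4*a)/2


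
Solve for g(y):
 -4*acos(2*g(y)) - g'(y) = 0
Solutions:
 Integral(1/acos(2*_y), (_y, g(y))) = C1 - 4*y


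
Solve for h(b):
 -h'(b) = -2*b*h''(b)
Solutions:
 h(b) = C1 + C2*b^(3/2)


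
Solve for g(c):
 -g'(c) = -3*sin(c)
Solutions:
 g(c) = C1 - 3*cos(c)


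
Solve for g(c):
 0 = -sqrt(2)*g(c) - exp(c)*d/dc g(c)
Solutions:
 g(c) = C1*exp(sqrt(2)*exp(-c))


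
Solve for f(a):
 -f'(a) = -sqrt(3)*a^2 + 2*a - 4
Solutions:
 f(a) = C1 + sqrt(3)*a^3/3 - a^2 + 4*a


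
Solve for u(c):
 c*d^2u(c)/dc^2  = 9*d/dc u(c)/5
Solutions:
 u(c) = C1 + C2*c^(14/5)


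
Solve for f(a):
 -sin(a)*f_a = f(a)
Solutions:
 f(a) = C1*sqrt(cos(a) + 1)/sqrt(cos(a) - 1)


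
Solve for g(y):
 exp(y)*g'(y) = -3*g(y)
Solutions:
 g(y) = C1*exp(3*exp(-y))


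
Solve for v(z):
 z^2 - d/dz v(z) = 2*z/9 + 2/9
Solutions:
 v(z) = C1 + z^3/3 - z^2/9 - 2*z/9


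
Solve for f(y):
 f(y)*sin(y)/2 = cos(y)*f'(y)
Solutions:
 f(y) = C1/sqrt(cos(y))


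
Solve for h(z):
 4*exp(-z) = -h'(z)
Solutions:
 h(z) = C1 + 4*exp(-z)


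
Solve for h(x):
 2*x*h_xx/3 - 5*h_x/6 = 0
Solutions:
 h(x) = C1 + C2*x^(9/4)


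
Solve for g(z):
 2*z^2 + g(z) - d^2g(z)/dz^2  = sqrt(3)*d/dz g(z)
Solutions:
 g(z) = C1*exp(z*(-sqrt(3) + sqrt(7))/2) + C2*exp(-z*(sqrt(3) + sqrt(7))/2) - 2*z^2 - 4*sqrt(3)*z - 16


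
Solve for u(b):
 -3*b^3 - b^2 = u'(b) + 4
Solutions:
 u(b) = C1 - 3*b^4/4 - b^3/3 - 4*b


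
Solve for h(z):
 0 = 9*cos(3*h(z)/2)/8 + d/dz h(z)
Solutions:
 9*z/8 - log(sin(3*h(z)/2) - 1)/3 + log(sin(3*h(z)/2) + 1)/3 = C1


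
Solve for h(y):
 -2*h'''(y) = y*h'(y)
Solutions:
 h(y) = C1 + Integral(C2*airyai(-2^(2/3)*y/2) + C3*airybi(-2^(2/3)*y/2), y)


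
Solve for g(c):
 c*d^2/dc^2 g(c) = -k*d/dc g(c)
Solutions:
 g(c) = C1 + c^(1 - re(k))*(C2*sin(log(c)*Abs(im(k))) + C3*cos(log(c)*im(k)))


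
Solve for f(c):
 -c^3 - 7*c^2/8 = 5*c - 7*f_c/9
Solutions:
 f(c) = C1 + 9*c^4/28 + 3*c^3/8 + 45*c^2/14


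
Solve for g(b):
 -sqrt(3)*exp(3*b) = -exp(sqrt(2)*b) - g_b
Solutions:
 g(b) = C1 + sqrt(3)*exp(3*b)/3 - sqrt(2)*exp(sqrt(2)*b)/2


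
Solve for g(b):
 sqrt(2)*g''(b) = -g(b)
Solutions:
 g(b) = C1*sin(2^(3/4)*b/2) + C2*cos(2^(3/4)*b/2)


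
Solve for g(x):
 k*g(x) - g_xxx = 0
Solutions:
 g(x) = C1*exp(k^(1/3)*x) + C2*exp(k^(1/3)*x*(-1 + sqrt(3)*I)/2) + C3*exp(-k^(1/3)*x*(1 + sqrt(3)*I)/2)


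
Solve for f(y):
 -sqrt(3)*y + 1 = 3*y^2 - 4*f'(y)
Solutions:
 f(y) = C1 + y^3/4 + sqrt(3)*y^2/8 - y/4


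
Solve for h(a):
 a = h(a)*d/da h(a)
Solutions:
 h(a) = -sqrt(C1 + a^2)
 h(a) = sqrt(C1 + a^2)


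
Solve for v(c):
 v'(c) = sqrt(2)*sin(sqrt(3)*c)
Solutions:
 v(c) = C1 - sqrt(6)*cos(sqrt(3)*c)/3


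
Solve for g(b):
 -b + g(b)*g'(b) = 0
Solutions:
 g(b) = -sqrt(C1 + b^2)
 g(b) = sqrt(C1 + b^2)


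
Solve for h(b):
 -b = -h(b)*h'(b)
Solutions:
 h(b) = -sqrt(C1 + b^2)
 h(b) = sqrt(C1 + b^2)


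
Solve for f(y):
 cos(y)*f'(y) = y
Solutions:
 f(y) = C1 + Integral(y/cos(y), y)


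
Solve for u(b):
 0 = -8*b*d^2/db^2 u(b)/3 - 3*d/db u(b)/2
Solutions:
 u(b) = C1 + C2*b^(7/16)


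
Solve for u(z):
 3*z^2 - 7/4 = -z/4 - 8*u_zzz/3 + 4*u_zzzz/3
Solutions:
 u(z) = C1 + C2*z + C3*z^2 + C4*exp(2*z) - 3*z^5/160 - 13*z^4/256 + z^3/128


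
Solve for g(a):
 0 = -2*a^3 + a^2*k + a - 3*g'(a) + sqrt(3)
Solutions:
 g(a) = C1 - a^4/6 + a^3*k/9 + a^2/6 + sqrt(3)*a/3


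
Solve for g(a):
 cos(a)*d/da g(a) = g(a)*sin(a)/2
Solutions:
 g(a) = C1/sqrt(cos(a))


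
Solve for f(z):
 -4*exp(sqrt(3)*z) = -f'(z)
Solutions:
 f(z) = C1 + 4*sqrt(3)*exp(sqrt(3)*z)/3


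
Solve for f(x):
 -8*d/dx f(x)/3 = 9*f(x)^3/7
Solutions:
 f(x) = -2*sqrt(7)*sqrt(-1/(C1 - 27*x))
 f(x) = 2*sqrt(7)*sqrt(-1/(C1 - 27*x))


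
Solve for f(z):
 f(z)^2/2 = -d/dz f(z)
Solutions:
 f(z) = 2/(C1 + z)


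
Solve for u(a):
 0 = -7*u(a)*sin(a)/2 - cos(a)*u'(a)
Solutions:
 u(a) = C1*cos(a)^(7/2)


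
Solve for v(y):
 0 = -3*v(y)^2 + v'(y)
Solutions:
 v(y) = -1/(C1 + 3*y)


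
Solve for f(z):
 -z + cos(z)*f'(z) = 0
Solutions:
 f(z) = C1 + Integral(z/cos(z), z)


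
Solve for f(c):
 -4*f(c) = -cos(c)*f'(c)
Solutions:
 f(c) = C1*(sin(c)^2 + 2*sin(c) + 1)/(sin(c)^2 - 2*sin(c) + 1)


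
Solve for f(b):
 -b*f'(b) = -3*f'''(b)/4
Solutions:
 f(b) = C1 + Integral(C2*airyai(6^(2/3)*b/3) + C3*airybi(6^(2/3)*b/3), b)


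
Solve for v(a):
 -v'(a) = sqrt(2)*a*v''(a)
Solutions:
 v(a) = C1 + C2*a^(1 - sqrt(2)/2)


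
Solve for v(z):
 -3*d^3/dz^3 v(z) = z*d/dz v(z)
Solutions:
 v(z) = C1 + Integral(C2*airyai(-3^(2/3)*z/3) + C3*airybi(-3^(2/3)*z/3), z)


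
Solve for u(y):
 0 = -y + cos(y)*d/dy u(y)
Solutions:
 u(y) = C1 + Integral(y/cos(y), y)


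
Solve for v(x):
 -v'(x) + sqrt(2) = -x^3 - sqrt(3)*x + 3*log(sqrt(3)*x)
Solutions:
 v(x) = C1 + x^4/4 + sqrt(3)*x^2/2 - 3*x*log(x) - 3*x*log(3)/2 + sqrt(2)*x + 3*x


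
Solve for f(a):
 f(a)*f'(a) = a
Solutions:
 f(a) = -sqrt(C1 + a^2)
 f(a) = sqrt(C1 + a^2)


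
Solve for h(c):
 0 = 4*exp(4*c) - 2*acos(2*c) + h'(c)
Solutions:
 h(c) = C1 + 2*c*acos(2*c) - sqrt(1 - 4*c^2) - exp(4*c)


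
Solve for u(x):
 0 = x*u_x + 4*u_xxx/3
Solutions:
 u(x) = C1 + Integral(C2*airyai(-6^(1/3)*x/2) + C3*airybi(-6^(1/3)*x/2), x)


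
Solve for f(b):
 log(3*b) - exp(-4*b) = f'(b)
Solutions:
 f(b) = C1 + b*log(b) + b*(-1 + log(3)) + exp(-4*b)/4


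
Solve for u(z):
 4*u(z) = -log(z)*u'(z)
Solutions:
 u(z) = C1*exp(-4*li(z))


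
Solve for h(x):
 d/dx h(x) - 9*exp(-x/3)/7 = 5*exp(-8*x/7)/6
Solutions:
 h(x) = C1 - 27*exp(-x/3)/7 - 35*exp(-8*x/7)/48


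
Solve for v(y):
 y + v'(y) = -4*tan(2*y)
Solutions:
 v(y) = C1 - y^2/2 + 2*log(cos(2*y))


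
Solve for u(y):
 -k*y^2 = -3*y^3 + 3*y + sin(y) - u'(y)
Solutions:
 u(y) = C1 + k*y^3/3 - 3*y^4/4 + 3*y^2/2 - cos(y)


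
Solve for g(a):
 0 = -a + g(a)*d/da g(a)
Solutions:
 g(a) = -sqrt(C1 + a^2)
 g(a) = sqrt(C1 + a^2)


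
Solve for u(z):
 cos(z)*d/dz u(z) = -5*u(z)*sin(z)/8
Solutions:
 u(z) = C1*cos(z)^(5/8)


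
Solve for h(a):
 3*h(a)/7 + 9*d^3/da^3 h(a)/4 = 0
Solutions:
 h(a) = C3*exp(-42^(2/3)*a/21) + (C1*sin(14^(2/3)*3^(1/6)*a/14) + C2*cos(14^(2/3)*3^(1/6)*a/14))*exp(42^(2/3)*a/42)


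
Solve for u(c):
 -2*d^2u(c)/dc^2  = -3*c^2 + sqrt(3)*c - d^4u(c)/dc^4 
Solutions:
 u(c) = C1 + C2*c + C3*exp(-sqrt(2)*c) + C4*exp(sqrt(2)*c) + c^4/8 - sqrt(3)*c^3/12 + 3*c^2/4


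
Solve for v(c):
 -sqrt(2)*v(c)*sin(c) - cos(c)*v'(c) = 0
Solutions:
 v(c) = C1*cos(c)^(sqrt(2))


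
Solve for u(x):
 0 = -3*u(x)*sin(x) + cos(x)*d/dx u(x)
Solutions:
 u(x) = C1/cos(x)^3


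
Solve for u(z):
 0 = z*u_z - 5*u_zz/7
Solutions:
 u(z) = C1 + C2*erfi(sqrt(70)*z/10)


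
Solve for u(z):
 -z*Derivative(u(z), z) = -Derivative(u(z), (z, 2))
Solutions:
 u(z) = C1 + C2*erfi(sqrt(2)*z/2)


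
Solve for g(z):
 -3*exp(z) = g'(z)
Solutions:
 g(z) = C1 - 3*exp(z)


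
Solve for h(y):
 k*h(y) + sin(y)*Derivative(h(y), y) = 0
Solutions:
 h(y) = C1*exp(k*(-log(cos(y) - 1) + log(cos(y) + 1))/2)


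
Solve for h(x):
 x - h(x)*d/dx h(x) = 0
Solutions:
 h(x) = -sqrt(C1 + x^2)
 h(x) = sqrt(C1 + x^2)


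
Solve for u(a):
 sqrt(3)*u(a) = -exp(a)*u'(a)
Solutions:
 u(a) = C1*exp(sqrt(3)*exp(-a))


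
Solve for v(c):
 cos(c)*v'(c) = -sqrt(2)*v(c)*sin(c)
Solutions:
 v(c) = C1*cos(c)^(sqrt(2))


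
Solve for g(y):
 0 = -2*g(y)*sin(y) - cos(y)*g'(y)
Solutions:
 g(y) = C1*cos(y)^2


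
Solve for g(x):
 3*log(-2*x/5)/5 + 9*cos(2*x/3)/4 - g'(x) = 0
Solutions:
 g(x) = C1 + 3*x*log(-x)/5 - 3*x*log(5)/5 - 3*x/5 + 3*x*log(2)/5 + 27*sin(2*x/3)/8


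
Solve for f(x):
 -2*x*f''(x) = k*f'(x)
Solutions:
 f(x) = C1 + x^(1 - re(k)/2)*(C2*sin(log(x)*Abs(im(k))/2) + C3*cos(log(x)*im(k)/2))


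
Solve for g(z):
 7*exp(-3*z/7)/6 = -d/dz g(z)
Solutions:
 g(z) = C1 + 49*exp(-3*z/7)/18


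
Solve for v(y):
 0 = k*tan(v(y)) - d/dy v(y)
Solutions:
 v(y) = pi - asin(C1*exp(k*y))
 v(y) = asin(C1*exp(k*y))


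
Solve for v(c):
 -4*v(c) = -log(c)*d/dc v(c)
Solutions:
 v(c) = C1*exp(4*li(c))


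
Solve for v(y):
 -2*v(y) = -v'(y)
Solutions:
 v(y) = C1*exp(2*y)


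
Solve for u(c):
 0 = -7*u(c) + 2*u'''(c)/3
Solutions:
 u(c) = C3*exp(2^(2/3)*21^(1/3)*c/2) + (C1*sin(2^(2/3)*3^(5/6)*7^(1/3)*c/4) + C2*cos(2^(2/3)*3^(5/6)*7^(1/3)*c/4))*exp(-2^(2/3)*21^(1/3)*c/4)


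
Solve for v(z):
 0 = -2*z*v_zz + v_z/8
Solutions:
 v(z) = C1 + C2*z^(17/16)


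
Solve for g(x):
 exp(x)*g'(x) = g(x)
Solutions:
 g(x) = C1*exp(-exp(-x))


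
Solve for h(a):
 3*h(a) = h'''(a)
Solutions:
 h(a) = C3*exp(3^(1/3)*a) + (C1*sin(3^(5/6)*a/2) + C2*cos(3^(5/6)*a/2))*exp(-3^(1/3)*a/2)


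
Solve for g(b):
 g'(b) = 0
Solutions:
 g(b) = C1


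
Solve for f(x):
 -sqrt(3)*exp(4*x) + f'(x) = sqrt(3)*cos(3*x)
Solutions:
 f(x) = C1 + sqrt(3)*exp(4*x)/4 + sqrt(3)*sin(3*x)/3


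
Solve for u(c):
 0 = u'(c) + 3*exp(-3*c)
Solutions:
 u(c) = C1 + exp(-3*c)


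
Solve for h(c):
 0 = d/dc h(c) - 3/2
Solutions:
 h(c) = C1 + 3*c/2


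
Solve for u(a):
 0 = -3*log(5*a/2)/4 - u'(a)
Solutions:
 u(a) = C1 - 3*a*log(a)/4 - 3*a*log(5)/4 + 3*a*log(2)/4 + 3*a/4


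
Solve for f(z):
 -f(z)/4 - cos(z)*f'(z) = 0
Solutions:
 f(z) = C1*(sin(z) - 1)^(1/8)/(sin(z) + 1)^(1/8)


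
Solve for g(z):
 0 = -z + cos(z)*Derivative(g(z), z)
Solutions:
 g(z) = C1 + Integral(z/cos(z), z)


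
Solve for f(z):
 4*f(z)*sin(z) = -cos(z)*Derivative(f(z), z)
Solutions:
 f(z) = C1*cos(z)^4


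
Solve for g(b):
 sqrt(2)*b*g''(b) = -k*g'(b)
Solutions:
 g(b) = C1 + b^(-sqrt(2)*re(k)/2 + 1)*(C2*sin(sqrt(2)*log(b)*Abs(im(k))/2) + C3*cos(sqrt(2)*log(b)*im(k)/2))


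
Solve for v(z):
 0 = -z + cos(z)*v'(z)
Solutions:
 v(z) = C1 + Integral(z/cos(z), z)


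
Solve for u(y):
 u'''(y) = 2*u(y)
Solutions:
 u(y) = C3*exp(2^(1/3)*y) + (C1*sin(2^(1/3)*sqrt(3)*y/2) + C2*cos(2^(1/3)*sqrt(3)*y/2))*exp(-2^(1/3)*y/2)


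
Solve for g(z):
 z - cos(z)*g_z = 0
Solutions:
 g(z) = C1 + Integral(z/cos(z), z)


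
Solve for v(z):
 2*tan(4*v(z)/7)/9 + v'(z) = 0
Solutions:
 v(z) = -7*asin(C1*exp(-8*z/63))/4 + 7*pi/4
 v(z) = 7*asin(C1*exp(-8*z/63))/4


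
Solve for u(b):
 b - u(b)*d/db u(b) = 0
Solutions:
 u(b) = -sqrt(C1 + b^2)
 u(b) = sqrt(C1 + b^2)


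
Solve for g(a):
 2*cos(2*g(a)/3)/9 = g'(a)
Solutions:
 -2*a/9 - 3*log(sin(2*g(a)/3) - 1)/4 + 3*log(sin(2*g(a)/3) + 1)/4 = C1


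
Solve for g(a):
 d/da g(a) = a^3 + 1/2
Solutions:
 g(a) = C1 + a^4/4 + a/2


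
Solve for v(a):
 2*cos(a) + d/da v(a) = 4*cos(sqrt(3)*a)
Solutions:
 v(a) = C1 - 2*sin(a) + 4*sqrt(3)*sin(sqrt(3)*a)/3


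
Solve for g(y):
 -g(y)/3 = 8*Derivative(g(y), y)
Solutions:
 g(y) = C1*exp(-y/24)


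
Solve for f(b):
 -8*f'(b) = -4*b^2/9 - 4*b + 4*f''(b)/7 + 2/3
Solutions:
 f(b) = C1 + C2*exp(-14*b) + b^3/54 + 31*b^2/126 - 209*b/1764


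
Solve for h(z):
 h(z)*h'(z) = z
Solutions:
 h(z) = -sqrt(C1 + z^2)
 h(z) = sqrt(C1 + z^2)


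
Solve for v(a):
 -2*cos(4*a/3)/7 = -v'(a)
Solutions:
 v(a) = C1 + 3*sin(4*a/3)/14


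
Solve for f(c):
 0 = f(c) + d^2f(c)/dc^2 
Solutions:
 f(c) = C1*sin(c) + C2*cos(c)


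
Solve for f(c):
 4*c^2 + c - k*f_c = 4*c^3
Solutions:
 f(c) = C1 - c^4/k + 4*c^3/(3*k) + c^2/(2*k)


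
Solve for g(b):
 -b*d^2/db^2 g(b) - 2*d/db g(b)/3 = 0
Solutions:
 g(b) = C1 + C2*b^(1/3)


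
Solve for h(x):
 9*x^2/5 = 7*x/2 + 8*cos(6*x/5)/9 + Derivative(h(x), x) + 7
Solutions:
 h(x) = C1 + 3*x^3/5 - 7*x^2/4 - 7*x - 20*sin(6*x/5)/27


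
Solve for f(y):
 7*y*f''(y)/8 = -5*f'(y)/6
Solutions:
 f(y) = C1 + C2*y^(1/21)


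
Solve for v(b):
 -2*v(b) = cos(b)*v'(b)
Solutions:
 v(b) = C1*(sin(b) - 1)/(sin(b) + 1)


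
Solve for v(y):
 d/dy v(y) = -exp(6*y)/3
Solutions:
 v(y) = C1 - exp(6*y)/18


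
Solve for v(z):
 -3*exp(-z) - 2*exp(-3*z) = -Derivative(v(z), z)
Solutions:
 v(z) = C1 - 3*exp(-z) - 2*exp(-3*z)/3


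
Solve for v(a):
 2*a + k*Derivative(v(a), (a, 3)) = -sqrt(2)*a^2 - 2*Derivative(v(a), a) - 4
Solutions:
 v(a) = C1 + C2*exp(-sqrt(2)*a*sqrt(-1/k)) + C3*exp(sqrt(2)*a*sqrt(-1/k)) - sqrt(2)*a^3/6 - a^2/2 + sqrt(2)*a*k/2 - 2*a


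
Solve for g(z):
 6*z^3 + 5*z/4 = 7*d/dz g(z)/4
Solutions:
 g(z) = C1 + 6*z^4/7 + 5*z^2/14


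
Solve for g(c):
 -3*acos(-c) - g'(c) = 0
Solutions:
 g(c) = C1 - 3*c*acos(-c) - 3*sqrt(1 - c^2)


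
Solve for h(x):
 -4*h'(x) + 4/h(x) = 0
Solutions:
 h(x) = -sqrt(C1 + 2*x)
 h(x) = sqrt(C1 + 2*x)


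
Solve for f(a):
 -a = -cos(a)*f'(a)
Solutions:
 f(a) = C1 + Integral(a/cos(a), a)


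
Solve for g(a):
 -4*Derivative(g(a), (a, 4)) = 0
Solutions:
 g(a) = C1 + C2*a + C3*a^2 + C4*a^3


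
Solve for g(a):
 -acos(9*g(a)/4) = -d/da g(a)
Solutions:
 Integral(1/acos(9*_y/4), (_y, g(a))) = C1 + a


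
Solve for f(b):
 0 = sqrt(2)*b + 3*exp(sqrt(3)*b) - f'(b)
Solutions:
 f(b) = C1 + sqrt(2)*b^2/2 + sqrt(3)*exp(sqrt(3)*b)


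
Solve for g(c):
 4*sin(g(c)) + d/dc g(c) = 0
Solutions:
 g(c) = -acos((-C1 - exp(8*c))/(C1 - exp(8*c))) + 2*pi
 g(c) = acos((-C1 - exp(8*c))/(C1 - exp(8*c)))


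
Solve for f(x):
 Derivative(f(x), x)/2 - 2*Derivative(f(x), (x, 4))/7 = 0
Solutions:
 f(x) = C1 + C4*exp(14^(1/3)*x/2) + (C2*sin(14^(1/3)*sqrt(3)*x/4) + C3*cos(14^(1/3)*sqrt(3)*x/4))*exp(-14^(1/3)*x/4)


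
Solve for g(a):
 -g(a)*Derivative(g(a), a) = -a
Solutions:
 g(a) = -sqrt(C1 + a^2)
 g(a) = sqrt(C1 + a^2)


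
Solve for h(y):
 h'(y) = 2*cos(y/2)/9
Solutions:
 h(y) = C1 + 4*sin(y/2)/9


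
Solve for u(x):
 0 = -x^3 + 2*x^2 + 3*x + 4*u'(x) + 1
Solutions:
 u(x) = C1 + x^4/16 - x^3/6 - 3*x^2/8 - x/4


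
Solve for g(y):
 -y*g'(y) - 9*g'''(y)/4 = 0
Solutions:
 g(y) = C1 + Integral(C2*airyai(-2^(2/3)*3^(1/3)*y/3) + C3*airybi(-2^(2/3)*3^(1/3)*y/3), y)


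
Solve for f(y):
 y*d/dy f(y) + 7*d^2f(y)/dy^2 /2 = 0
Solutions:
 f(y) = C1 + C2*erf(sqrt(7)*y/7)


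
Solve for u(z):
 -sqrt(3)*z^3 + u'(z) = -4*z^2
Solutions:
 u(z) = C1 + sqrt(3)*z^4/4 - 4*z^3/3


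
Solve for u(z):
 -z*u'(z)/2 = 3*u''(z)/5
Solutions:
 u(z) = C1 + C2*erf(sqrt(15)*z/6)


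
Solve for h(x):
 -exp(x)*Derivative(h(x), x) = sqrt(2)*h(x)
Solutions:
 h(x) = C1*exp(sqrt(2)*exp(-x))


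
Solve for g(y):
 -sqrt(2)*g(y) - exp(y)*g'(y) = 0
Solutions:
 g(y) = C1*exp(sqrt(2)*exp(-y))


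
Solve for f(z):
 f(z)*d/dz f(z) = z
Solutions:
 f(z) = -sqrt(C1 + z^2)
 f(z) = sqrt(C1 + z^2)


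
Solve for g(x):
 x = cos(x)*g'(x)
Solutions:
 g(x) = C1 + Integral(x/cos(x), x)


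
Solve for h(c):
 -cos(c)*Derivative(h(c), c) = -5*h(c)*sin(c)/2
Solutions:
 h(c) = C1/cos(c)^(5/2)


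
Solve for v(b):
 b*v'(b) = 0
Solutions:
 v(b) = C1


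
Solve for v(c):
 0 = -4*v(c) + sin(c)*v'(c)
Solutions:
 v(c) = C1*(cos(c)^2 - 2*cos(c) + 1)/(cos(c)^2 + 2*cos(c) + 1)


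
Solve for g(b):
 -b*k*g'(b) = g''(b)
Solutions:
 g(b) = Piecewise((-sqrt(2)*sqrt(pi)*C1*erf(sqrt(2)*b*sqrt(k)/2)/(2*sqrt(k)) - C2, (k > 0) | (k < 0)), (-C1*b - C2, True))


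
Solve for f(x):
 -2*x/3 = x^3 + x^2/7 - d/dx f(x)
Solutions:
 f(x) = C1 + x^4/4 + x^3/21 + x^2/3


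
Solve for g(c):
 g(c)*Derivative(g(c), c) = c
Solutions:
 g(c) = -sqrt(C1 + c^2)
 g(c) = sqrt(C1 + c^2)


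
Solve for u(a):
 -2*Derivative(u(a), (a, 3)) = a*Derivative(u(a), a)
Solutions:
 u(a) = C1 + Integral(C2*airyai(-2^(2/3)*a/2) + C3*airybi(-2^(2/3)*a/2), a)


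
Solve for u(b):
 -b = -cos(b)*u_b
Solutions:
 u(b) = C1 + Integral(b/cos(b), b)


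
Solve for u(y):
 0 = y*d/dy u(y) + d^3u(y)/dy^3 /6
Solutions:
 u(y) = C1 + Integral(C2*airyai(-6^(1/3)*y) + C3*airybi(-6^(1/3)*y), y)


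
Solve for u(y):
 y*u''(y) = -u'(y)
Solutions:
 u(y) = C1 + C2*log(y)


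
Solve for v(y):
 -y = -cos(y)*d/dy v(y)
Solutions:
 v(y) = C1 + Integral(y/cos(y), y)


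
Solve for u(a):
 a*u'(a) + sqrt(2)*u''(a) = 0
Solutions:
 u(a) = C1 + C2*erf(2^(1/4)*a/2)


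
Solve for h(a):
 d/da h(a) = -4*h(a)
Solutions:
 h(a) = C1*exp(-4*a)


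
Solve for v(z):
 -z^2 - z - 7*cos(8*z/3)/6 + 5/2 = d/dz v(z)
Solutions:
 v(z) = C1 - z^3/3 - z^2/2 + 5*z/2 - 7*sin(8*z/3)/16


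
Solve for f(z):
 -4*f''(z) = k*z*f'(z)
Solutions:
 f(z) = Piecewise((-sqrt(2)*sqrt(pi)*C1*erf(sqrt(2)*sqrt(k)*z/4)/sqrt(k) - C2, (k > 0) | (k < 0)), (-C1*z - C2, True))


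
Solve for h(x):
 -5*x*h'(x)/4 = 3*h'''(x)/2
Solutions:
 h(x) = C1 + Integral(C2*airyai(-5^(1/3)*6^(2/3)*x/6) + C3*airybi(-5^(1/3)*6^(2/3)*x/6), x)


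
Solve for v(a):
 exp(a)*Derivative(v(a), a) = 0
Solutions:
 v(a) = C1


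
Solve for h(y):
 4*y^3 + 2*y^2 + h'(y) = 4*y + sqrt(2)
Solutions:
 h(y) = C1 - y^4 - 2*y^3/3 + 2*y^2 + sqrt(2)*y


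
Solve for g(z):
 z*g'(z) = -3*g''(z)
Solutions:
 g(z) = C1 + C2*erf(sqrt(6)*z/6)


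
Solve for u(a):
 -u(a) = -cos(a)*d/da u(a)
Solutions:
 u(a) = C1*sqrt(sin(a) + 1)/sqrt(sin(a) - 1)


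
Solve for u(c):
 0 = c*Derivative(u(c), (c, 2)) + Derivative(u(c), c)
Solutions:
 u(c) = C1 + C2*log(c)


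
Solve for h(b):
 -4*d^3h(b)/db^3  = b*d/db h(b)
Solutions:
 h(b) = C1 + Integral(C2*airyai(-2^(1/3)*b/2) + C3*airybi(-2^(1/3)*b/2), b)


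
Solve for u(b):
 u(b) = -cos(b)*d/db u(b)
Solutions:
 u(b) = C1*sqrt(sin(b) - 1)/sqrt(sin(b) + 1)


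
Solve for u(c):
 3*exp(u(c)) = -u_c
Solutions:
 u(c) = log(1/(C1 + 3*c))


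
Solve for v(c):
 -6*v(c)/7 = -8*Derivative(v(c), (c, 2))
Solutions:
 v(c) = C1*exp(-sqrt(21)*c/14) + C2*exp(sqrt(21)*c/14)


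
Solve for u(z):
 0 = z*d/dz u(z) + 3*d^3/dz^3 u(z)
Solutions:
 u(z) = C1 + Integral(C2*airyai(-3^(2/3)*z/3) + C3*airybi(-3^(2/3)*z/3), z)


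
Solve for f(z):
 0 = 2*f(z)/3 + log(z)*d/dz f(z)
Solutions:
 f(z) = C1*exp(-2*li(z)/3)


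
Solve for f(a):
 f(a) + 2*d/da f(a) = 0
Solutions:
 f(a) = C1*exp(-a/2)


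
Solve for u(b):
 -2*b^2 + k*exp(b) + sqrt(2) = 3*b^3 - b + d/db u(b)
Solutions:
 u(b) = C1 - 3*b^4/4 - 2*b^3/3 + b^2/2 + sqrt(2)*b + k*exp(b)


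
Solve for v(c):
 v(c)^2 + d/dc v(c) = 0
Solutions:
 v(c) = 1/(C1 + c)


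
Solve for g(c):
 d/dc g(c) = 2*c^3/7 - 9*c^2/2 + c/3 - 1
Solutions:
 g(c) = C1 + c^4/14 - 3*c^3/2 + c^2/6 - c


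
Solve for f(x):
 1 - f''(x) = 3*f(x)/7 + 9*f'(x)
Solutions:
 f(x) = C1*exp(x*(-63 + sqrt(3885))/14) + C2*exp(-x*(sqrt(3885) + 63)/14) + 7/3


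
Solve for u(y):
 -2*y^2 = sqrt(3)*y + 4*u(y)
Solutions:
 u(y) = y*(-2*y - sqrt(3))/4


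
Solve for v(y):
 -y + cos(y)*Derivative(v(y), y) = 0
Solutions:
 v(y) = C1 + Integral(y/cos(y), y)


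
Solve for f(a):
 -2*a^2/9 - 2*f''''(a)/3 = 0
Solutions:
 f(a) = C1 + C2*a + C3*a^2 + C4*a^3 - a^6/1080
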